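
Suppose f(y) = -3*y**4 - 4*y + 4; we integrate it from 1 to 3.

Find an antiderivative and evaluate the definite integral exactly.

Antiderivative: F(y) = y*(-3*y**4 - 10*y + 20)/5; value = -766/5

The integrand splits into summands that can be handled one at a time.
F(y) = y*(-3*y**4 - 10*y + 20)/5 is an antiderivative of f.
Check: d/dy[y*(-3*y**4 - 10*y + 20)/5] = -3*y**4 - 4*y + 4 = f(y).
F(3) = -759/5; F(1) = 7/5.
Integral = F(3) - F(1) = -766/5.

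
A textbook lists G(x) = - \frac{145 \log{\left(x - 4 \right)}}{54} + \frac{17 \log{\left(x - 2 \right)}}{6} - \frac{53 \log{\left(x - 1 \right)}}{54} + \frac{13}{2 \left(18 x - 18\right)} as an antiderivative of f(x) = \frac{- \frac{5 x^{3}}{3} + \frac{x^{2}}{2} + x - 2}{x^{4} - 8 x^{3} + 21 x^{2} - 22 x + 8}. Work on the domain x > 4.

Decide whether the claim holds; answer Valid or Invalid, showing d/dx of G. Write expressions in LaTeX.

Invalid: d/dx[G] - f = \frac{10 x^{3} - 3 x^{2} - 6 x + 12}{12 x^{4} - 96 x^{3} + 252 x^{2} - 264 x + 96}, which is not 0.

d/dx[G] = \frac{- 10 x^{3} + 3 x^{2} + 6 x - 12}{12 x^{4} - 96 x^{3} + 252 x^{2} - 264 x + 96}
d/dx[G] - f(x) = \frac{10 x^{3} - 3 x^{2} - 6 x + 12}{12 x^{4} - 96 x^{3} + 252 x^{2} - 264 x + 96} != 0.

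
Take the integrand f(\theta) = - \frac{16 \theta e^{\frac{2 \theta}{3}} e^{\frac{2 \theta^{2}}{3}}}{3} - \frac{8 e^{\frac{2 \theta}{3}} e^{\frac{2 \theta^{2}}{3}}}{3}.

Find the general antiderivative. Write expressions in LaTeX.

f matches the chain-rule pattern g'(h)*h' with inner function h(\theta) = \frac{2 \theta^{2}}{3} + \frac{2 \theta}{3}; substituting u = h(\theta) collapses the integral.
Check: d/d\theta[- 4 e^{\frac{2 \theta}{3}} e^{\frac{2 \theta^{2}}{3}}] = - \frac{16 \theta e^{\frac{2 \theta}{3}} e^{\frac{2 \theta^{2}}{3}}}{3} - \frac{8 e^{\frac{2 \theta}{3}} e^{\frac{2 \theta^{2}}{3}}}{3} = f(\theta).

F(\theta) = - 4 e^{\frac{2 \theta}{3}} e^{\frac{2 \theta^{2}}{3}} + C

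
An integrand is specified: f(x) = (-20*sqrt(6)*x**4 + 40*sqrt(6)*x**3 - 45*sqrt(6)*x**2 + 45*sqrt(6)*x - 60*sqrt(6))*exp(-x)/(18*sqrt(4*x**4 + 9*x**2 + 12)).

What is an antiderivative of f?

An antiderivative is F(x) = 5*sqrt(2*x**4/3 + 3*x**2/2 + 2)*exp(-x)/3.

Recognize the product-rule pattern: f = u'v + uv' with u = 5*sqrt(2*x**4/3 + 3*x**2/2 + 2)/3, v = exp(-x), so integration by parts undoes it.
Check: d/dx[5*sqrt(2*x**4/3 + 3*x**2/2 + 2)*exp(-x)/3] = sqrt(6)*(-20*x**4 + 40*x**3 - 45*x**2 + 45*x - 60)*exp(-x)/(18*sqrt(4*x**4 + 9*x**2 + 12)), which equals f(x).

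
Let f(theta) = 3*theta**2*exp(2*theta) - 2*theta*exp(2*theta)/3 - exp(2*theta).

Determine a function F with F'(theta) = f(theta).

f has the shape u'v + uv' for u = 3*theta**2/2 - 11*theta/6 + 5/12 and v = exp(2*theta) — it is the derivative of the product u*v.
Check: d/dtheta[3*theta**2*exp(2*theta)/2 - 11*theta*exp(2*theta)/6 + 5*exp(2*theta)/12] = 3*theta**2*exp(2*theta) - 2*theta*exp(2*theta)/3 - exp(2*theta) = f(theta).

An antiderivative is F(theta) = 3*theta**2*exp(2*theta)/2 - 11*theta*exp(2*theta)/6 + 5*exp(2*theta)/12.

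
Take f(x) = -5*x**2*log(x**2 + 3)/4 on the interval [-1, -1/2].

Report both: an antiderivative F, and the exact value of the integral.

A first test for any F(x): its x-derivative must equal f(x) identically.
F(x) = -5*x**3*log(x**2 + 3)/12 + 5*x**3/18 - 5*x/2 + 5*sqrt(3)*atan(sqrt(3)*x/3)/2 is an antiderivative of f.
Check: d/dx[-5*x**3*log(x**2 + 3)/12 + 5*x**3/18 - 5*x/2 + 5*sqrt(3)*atan(sqrt(3)*x/3)/2] = -5*x**2*log(x**2 + 3)/4 = f(x).
F(-1/2) = -5*sqrt(3)*atan(sqrt(3)/6)/2 + 5*log(13/4)/96 + 175/144; F(-1) = -5*sqrt(3)*pi/12 + 5*log(4)/12 + 20/9.
Integral = F(-1/2) - F(-1) = -5*sqrt(3)*atan(sqrt(3)/6)/2 - 145/144 - 5*log(4)/12 + 5*log(13/4)/96 + 5*sqrt(3)*pi/12.

Antiderivative: F(x) = -5*x**3*log(x**2 + 3)/12 + 5*x**3/18 - 5*x/2 + 5*sqrt(3)*atan(sqrt(3)*x/3)/2; value = -5*sqrt(3)*atan(sqrt(3)/6)/2 - 145/144 - 5*log(4)/12 + 5*log(13/4)/96 + 5*sqrt(3)*pi/12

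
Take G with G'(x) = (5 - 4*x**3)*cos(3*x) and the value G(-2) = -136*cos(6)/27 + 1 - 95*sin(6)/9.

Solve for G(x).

A candidate passes only if d/dx[G] lands on the given G'(x) exactly.
A general antiderivative is -4*x**3*sin(3*x)/3 - 4*x**2*cos(3*x)/3 + 8*x*sin(3*x)/9 + 5*sin(3*x)/3 + 8*cos(3*x)/27 + C.
The condition gives C = -136*cos(6)/27 + 1 - 95*sin(6)/9 - (-136*cos(6)/27 - 95*sin(6)/9) = 1.
So G(x) = -4*x**3*sin(3*x)/3 - 4*x**2*cos(3*x)/3 + 8*x*sin(3*x)/9 + 5*sin(3*x)/3 + 8*cos(3*x)/27 + 1.
Check: d/dx[-4*x**3*sin(3*x)/3 - 4*x**2*cos(3*x)/3 + 8*x*sin(3*x)/9 + 5*sin(3*x)/3 + 8*cos(3*x)/27 + 1] = -4*x**3*cos(3*x) + 5*cos(3*x), which equals G'(x).

G(x) = -4*x**3*sin(3*x)/3 - 4*x**2*cos(3*x)/3 + 8*x*sin(3*x)/9 + 5*sin(3*x)/3 + 8*cos(3*x)/27 + 1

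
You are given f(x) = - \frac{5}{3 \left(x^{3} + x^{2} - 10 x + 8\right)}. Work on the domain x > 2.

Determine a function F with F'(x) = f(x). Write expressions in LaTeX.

An antiderivative is F(x) = - \frac{5 \log{\left(x - 2 \right)}}{18} + \frac{\log{\left(x - 1 \right)}}{3} - \frac{\log{\left(x + 4 \right)}}{18}.

Factor the denominator (3 \left(x - 2\right) \left(x - 1\right) \left(x + 4\right)) and decompose: f = - \frac{1}{18 \left(x + 4\right)} + \frac{1}{3 \left(x - 1\right)} - \frac{5}{18 \left(x - 2\right)}; each piece integrates to a log, atan, or power term.
Check: d/dx[- \frac{5 \log{\left(x - 2 \right)}}{18} + \frac{\log{\left(x - 1 \right)}}{3} - \frac{\log{\left(x + 4 \right)}}{18}] = - \frac{5}{3 x^{3} + 3 x^{2} - 30 x + 24}, which equals f(x).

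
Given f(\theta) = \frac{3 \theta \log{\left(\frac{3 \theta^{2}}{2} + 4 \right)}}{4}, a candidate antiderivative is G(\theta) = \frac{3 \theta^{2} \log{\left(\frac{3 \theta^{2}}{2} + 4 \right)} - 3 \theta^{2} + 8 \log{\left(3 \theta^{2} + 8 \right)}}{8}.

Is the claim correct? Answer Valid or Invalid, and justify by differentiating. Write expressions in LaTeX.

Valid - differentiating G returns exactly f.

d/d\theta[G] = \frac{3 \theta \log{\left(\frac{3 \theta^{2}}{2} + 4 \right)}}{4}
This equals f(\theta) exactly, so the claim holds.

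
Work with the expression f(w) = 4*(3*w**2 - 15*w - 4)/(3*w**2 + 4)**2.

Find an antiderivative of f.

An antiderivative is F(w) = (5/3 - 2*w/3)/(w**2/2 + 2/3).

f has the shape u'v + uv' for u = 1/(w**2/2 + 2/3) and v = 5/3 - 2*w/3 — it is the derivative of the product u*v.
Check: d/dw[(5/3 - 2*w/3)/(w**2/2 + 2/3)] = (12*w**2 - 60*w - 16)/(9*w**4 + 24*w**2 + 16), which equals f(w).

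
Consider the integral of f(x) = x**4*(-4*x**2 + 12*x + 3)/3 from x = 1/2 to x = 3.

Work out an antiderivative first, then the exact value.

For F(x) to be correct the identity F'(x) - f(x) = 0 must hold.
F(x) = -4*x**7/21 + 2*x**6/3 + x**5/5 is an antiderivative of f.
Check: d/dx[-4*x**7/21 + 2*x**6/3 + x**5/5] = -4*x**6/3 + 4*x**5 + x**4, which equals f(x).
F(3) = 4131/35; F(1/2) = 17/1120.
Integral = F(3) - F(1/2) = 26435/224.

Antiderivative: F(x) = -4*x**7/21 + 2*x**6/3 + x**5/5; value = 26435/224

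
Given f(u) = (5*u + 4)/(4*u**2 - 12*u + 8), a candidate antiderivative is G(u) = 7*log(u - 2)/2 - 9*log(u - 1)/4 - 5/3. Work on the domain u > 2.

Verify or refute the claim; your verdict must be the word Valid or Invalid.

Valid - differentiating G returns exactly f.

d/du[G] = (5*u + 4)/(4*u**2 - 12*u + 8)
This equals f(u) exactly, so the claim holds.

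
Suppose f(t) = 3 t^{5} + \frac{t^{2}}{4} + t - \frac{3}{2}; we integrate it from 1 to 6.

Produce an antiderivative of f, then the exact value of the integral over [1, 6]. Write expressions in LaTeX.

Antiderivative: F(t) = \frac{t \left(6 t^{5} + t^{2} + 6 t - 18\right)}{12}; value = \frac{280265}{12}

The integrand splits into summands that can be handled one at a time.
F(t) = \frac{t \left(6 t^{5} + t^{2} + 6 t - 18\right)}{12} is an antiderivative of f.
Check: d/dt[\frac{t \left(6 t^{5} + t^{2} + 6 t - 18\right)}{12}] = 3 t^{5} + \frac{t^{2}}{4} + t - \frac{3}{2} = f(t).
F(6) = 23355; F(1) = - \frac{5}{12}.
Integral = F(6) - F(1) = \frac{280265}{12}.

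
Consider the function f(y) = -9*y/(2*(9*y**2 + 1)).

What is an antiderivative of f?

An antiderivative is F(y) = -log(3*y**2 + 1/3)/4.

f matches the chain-rule pattern g'(h)*h' with inner function h(y) = 3*y**2 + 1/3; substituting u = h(y) collapses the integral.
Check: d/dy[-log(3*y**2 + 1/3)/4] = -9*y/(18*y**2 + 2), which equals f(y).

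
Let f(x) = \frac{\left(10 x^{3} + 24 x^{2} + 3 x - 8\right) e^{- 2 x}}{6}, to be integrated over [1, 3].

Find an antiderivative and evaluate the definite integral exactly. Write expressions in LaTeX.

Recognize the product-rule pattern: f = u'v + uv' with u = - \frac{5 x^{3}}{6} - \frac{13 x^{2}}{4} - \frac{7 x}{2} - \frac{13}{12}, v = e^{- 2 x}, so integration by parts undoes it.
F(x) = - \frac{5 x^{3} e^{- 2 x}}{6} - \frac{13 x^{2} e^{- 2 x}}{4} - \frac{7 x e^{- 2 x}}{2} - \frac{13 e^{- 2 x}}{12} is an antiderivative of f.
Check: d/dx[- \frac{5 x^{3} e^{- 2 x}}{6} - \frac{13 x^{2} e^{- 2 x}}{4} - \frac{7 x e^{- 2 x}}{2} - \frac{13 e^{- 2 x}}{12}] = \frac{\left(10 x^{3} + 24 x^{2} + 3 x - 8\right) e^{- 2 x}}{6} = f(x).
F(3) = - \frac{190}{3 e^{6}}; F(1) = - \frac{26}{3 e^{2}}.
Integral = F(3) - F(1) = - \frac{190}{3 e^{6}} + \frac{26}{3 e^{2}}.

Antiderivative: F(x) = - \frac{5 x^{3} e^{- 2 x}}{6} - \frac{13 x^{2} e^{- 2 x}}{4} - \frac{7 x e^{- 2 x}}{2} - \frac{13 e^{- 2 x}}{12}; value = - \frac{190}{3 e^{6}} + \frac{26}{3 e^{2}}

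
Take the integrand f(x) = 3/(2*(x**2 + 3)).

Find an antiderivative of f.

An antiderivative is F(x) = sqrt(3)*atan(sqrt(3)*x/3)/2.

Check any antiderivative F(x) by computing F'(x) and comparing it with f(x).
Check: d/dx[sqrt(3)*atan(sqrt(3)*x/3)/2] = 3/(2*x**2 + 6), which equals f(x).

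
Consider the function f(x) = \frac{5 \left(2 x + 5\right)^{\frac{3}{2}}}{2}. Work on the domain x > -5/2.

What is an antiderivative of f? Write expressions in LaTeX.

An antiderivative is F(x) = \frac{\left(2 x + 5\right)^{\frac{5}{2}}}{2}.

Whatever form F(x) takes, F'(x) = f(x) is non-negotiable.
Check: d/dx[\frac{\left(2 x + 5\right)^{\frac{5}{2}}}{2}] = 5 x \sqrt{2 x + 5} + \frac{25 \sqrt{2 x + 5}}{2}, which equals f(x).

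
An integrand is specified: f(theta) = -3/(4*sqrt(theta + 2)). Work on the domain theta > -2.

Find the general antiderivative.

F(theta) = -3*sqrt(theta + 2)/2 + C

Recover f(theta) by differentiating a candidate F(theta); any mismatch rules it out.
Check: d/dtheta[-3*sqrt(theta + 2)/2] = -3/(4*sqrt(theta + 2)) = f(theta).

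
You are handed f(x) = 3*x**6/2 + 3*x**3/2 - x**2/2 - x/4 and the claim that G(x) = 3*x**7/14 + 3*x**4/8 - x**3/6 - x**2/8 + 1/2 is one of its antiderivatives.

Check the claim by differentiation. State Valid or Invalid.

d/dx[G] = 3*x**6/2 + 3*x**3/2 - x**2/2 - x/4
This equals f(x) exactly, so the claim holds.

Valid - the claim checks out under differentiation.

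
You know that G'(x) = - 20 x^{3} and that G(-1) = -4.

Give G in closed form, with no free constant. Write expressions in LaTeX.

G(x) = 1 - 5 x^{4}

A candidate passes only if d/dx[G] lands on the given G'(x) exactly.
A general antiderivative is - 5 x^{4} + C.
The condition gives C = -4 - (-5) = 1.
So G(x) = 1 - 5 x^{4}.
Check: d/dx[1 - 5 x^{4}] = - 20 x^{3} = G'(x).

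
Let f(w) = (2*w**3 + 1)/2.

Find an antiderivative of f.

For F(w) to be correct the identity F'(w) - f(w) = 0 must hold.
Check: d/dw[w**4/4 + w/2] = w**3 + 1/2, which equals f(w).

An antiderivative is F(w) = w**4/4 + w/2.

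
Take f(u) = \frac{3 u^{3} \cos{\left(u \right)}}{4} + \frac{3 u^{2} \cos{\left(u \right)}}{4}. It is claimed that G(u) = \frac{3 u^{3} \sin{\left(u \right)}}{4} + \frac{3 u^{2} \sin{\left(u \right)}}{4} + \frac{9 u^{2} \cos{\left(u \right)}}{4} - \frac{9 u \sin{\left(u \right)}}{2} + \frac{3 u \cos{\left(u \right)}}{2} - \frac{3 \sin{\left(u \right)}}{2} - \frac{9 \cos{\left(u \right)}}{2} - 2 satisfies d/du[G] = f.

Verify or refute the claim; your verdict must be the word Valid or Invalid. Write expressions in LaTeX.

Valid - the claim checks out under differentiation.

d/du[G] = \frac{3 u^{3} \cos{\left(u \right)}}{4} + \frac{3 u^{2} \cos{\left(u \right)}}{4}
This equals f(u) exactly, so the claim holds.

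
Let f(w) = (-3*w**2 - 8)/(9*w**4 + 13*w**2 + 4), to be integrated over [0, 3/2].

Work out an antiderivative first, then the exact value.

Antiderivative: F(w) = atan(w) - 2*atan(3*w/2); value = -2*atan(9/4) + atan(3/2)

Differentiate the proposed F(w) back; it has to land on f(w) exactly.
F(w) = atan(w) - 2*atan(3*w/2) is an antiderivative of f.
Check: d/dw[atan(w) - 2*atan(3*w/2)] = (-3*w**2 - 8)/(9*w**4 + 13*w**2 + 4) = f(w).
F(3/2) = -2*atan(9/4) + atan(3/2); F(0) = 0.
Integral = F(3/2) - F(0) = -2*atan(9/4) + atan(3/2).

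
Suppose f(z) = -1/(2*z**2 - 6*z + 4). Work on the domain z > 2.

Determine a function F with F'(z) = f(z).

The denominator factors as 2*(z - 2)*(z - 1); partial fractions split f into directly integrable pieces: 1/(2*(z - 1)) - 1/(2*(z - 2)).
Check: d/dz[-log(z - 2)/2 + log(z - 1)/2] = -1/(2*z**2 - 6*z + 4) = f(z).

An antiderivative is F(z) = -log(z - 2)/2 + log(z - 1)/2.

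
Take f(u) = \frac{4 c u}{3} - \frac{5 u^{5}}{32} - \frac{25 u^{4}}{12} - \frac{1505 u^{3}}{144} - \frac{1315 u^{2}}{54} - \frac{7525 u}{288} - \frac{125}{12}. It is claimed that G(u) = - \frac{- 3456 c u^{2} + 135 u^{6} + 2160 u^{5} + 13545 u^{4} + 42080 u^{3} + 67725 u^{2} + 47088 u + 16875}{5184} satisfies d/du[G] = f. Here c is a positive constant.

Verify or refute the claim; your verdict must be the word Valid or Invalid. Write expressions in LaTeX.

d/du[G] = \frac{4 c u}{3} - \frac{5 u^{5}}{32} - \frac{25 u^{4}}{12} - \frac{1505 u^{3}}{144} - \frac{1315 u^{2}}{54} - \frac{7525 u}{288} - \frac{109}{12}
d/du[G] - f(u) = \frac{4}{3} != 0.

Invalid: d/du[G] - f = \frac{4}{3}, which is not 0.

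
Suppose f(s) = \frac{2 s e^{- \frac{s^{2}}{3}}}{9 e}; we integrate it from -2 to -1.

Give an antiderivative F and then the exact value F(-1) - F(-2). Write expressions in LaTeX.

Antiderivative: F(s) = - \frac{e^{- \frac{s^{2}}{3} - 1}}{3}; value = - \frac{1}{3 e^{\frac{4}{3}}} + \frac{1}{3 e^{\frac{7}{3}}}

f matches the chain-rule pattern g'(h)*h' with inner function h(s) = - \frac{s^{2}}{3} - 1; substituting u = h(s) collapses the integral.
F(s) = - \frac{e^{- \frac{s^{2}}{3} - 1}}{3} is an antiderivative of f.
Check: d/ds[- \frac{e^{- \frac{s^{2}}{3} - 1}}{3}] = \frac{2 s e^{- \frac{s^{2}}{3}}}{9 e} = f(s).
F(-1) = - \frac{1}{3 e^{\frac{4}{3}}}; F(-2) = - \frac{1}{3 e^{\frac{7}{3}}}.
Integral = F(-1) - F(-2) = - \frac{1}{3 e^{\frac{4}{3}}} + \frac{1}{3 e^{\frac{7}{3}}}.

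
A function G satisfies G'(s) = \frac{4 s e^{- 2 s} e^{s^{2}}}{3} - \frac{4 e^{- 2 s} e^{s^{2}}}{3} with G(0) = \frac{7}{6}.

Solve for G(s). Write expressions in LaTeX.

G(s) = \frac{4 e^{s^{2} - 2 s} + 3}{6}

The substitution u = s^{2} - 2 s works: G'(s) is exactly (dG/du)*(du/ds) for that inner function.
A general antiderivative is \frac{2 e^{s^{2} - 2 s}}{3} + C.
The condition gives C = \frac{7}{6} - (\frac{2}{3}) = \frac{1}{2}.
So G(s) = \frac{4 e^{s^{2} - 2 s} + 3}{6}.
Check: d/ds[\frac{4 e^{s^{2} - 2 s} + 3}{6}] = \frac{4 s e^{- 2 s} e^{s^{2}}}{3} - \frac{4 e^{- 2 s} e^{s^{2}}}{3} = G'(s).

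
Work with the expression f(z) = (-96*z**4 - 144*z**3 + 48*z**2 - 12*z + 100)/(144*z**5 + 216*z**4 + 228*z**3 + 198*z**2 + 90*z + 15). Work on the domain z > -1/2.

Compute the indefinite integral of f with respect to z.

F(z) = (-4*z**2*log(2*z**2 + 5/3) - 4*z*log(2*z**2 + 5/3) - log(2*z**2 + 5/3) - 5)/(12*z**2 + 12*z + 3) + C

A first test for any F(z): its z-derivative must equal f(z) identically.
Check: d/dz[(-4*z**2*log(2*z**2 + 5/3) - 4*z*log(2*z**2 + 5/3) - log(2*z**2 + 5/3) - 5)/(12*z**2 + 12*z + 3)] = (-96*z**4 - 144*z**3 + 48*z**2 - 12*z + 100)/(144*z**5 + 216*z**4 + 228*z**3 + 198*z**2 + 90*z + 15) = f(z).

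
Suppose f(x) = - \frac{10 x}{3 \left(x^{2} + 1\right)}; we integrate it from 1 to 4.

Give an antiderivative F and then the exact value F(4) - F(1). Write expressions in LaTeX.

Antiderivative: F(x) = - \frac{5 \log{\left(\frac{3 x^{2}}{2} + \frac{3}{2} \right)}}{3}; value = - \frac{5 \log{\left(\frac{51}{2} \right)}}{3} + \frac{5 \log{\left(3 \right)}}{3}

f matches the chain-rule pattern g'(h)*h' with inner function h(x) = \frac{3 x^{2}}{2} + \frac{3}{2}; substituting u = h(x) collapses the integral.
F(x) = - \frac{5 \log{\left(\frac{3 x^{2}}{2} + \frac{3}{2} \right)}}{3} is an antiderivative of f.
Check: d/dx[- \frac{5 \log{\left(\frac{3 x^{2}}{2} + \frac{3}{2} \right)}}{3}] = - \frac{10 x}{3 x^{2} + 3}, which equals f(x).
F(4) = - \frac{5 \log{\left(\frac{51}{2} \right)}}{3}; F(1) = - \frac{5 \log{\left(3 \right)}}{3}.
Integral = F(4) - F(1) = - \frac{5 \log{\left(\frac{51}{2} \right)}}{3} + \frac{5 \log{\left(3 \right)}}{3}.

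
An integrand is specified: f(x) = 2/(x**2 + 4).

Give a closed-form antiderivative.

An antiderivative is F(x) = atan(x/2).

Since d/dx undoes antidifferentiation here, F'(x) = f(x) is required of F(x).
Check: d/dx[atan(x/2)] = 2/(x**2 + 4) = f(x).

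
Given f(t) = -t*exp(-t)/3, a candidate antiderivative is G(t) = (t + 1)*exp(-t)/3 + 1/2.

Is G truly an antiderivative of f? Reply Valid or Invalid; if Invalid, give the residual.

Valid - differentiating G returns exactly f.

d/dt[G] = -t*exp(-t)/3
This equals f(t) exactly, so the claim holds.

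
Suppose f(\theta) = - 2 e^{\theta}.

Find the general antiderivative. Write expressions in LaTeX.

F(\theta) = - 2 e^{\theta} + C

Since d/d\theta undoes antidifferentiation here, F'(\theta) = f(\theta) is required of F(\theta).
Check: d/d\theta[- 2 e^{\theta}] = - 2 e^{\theta} = f(\theta).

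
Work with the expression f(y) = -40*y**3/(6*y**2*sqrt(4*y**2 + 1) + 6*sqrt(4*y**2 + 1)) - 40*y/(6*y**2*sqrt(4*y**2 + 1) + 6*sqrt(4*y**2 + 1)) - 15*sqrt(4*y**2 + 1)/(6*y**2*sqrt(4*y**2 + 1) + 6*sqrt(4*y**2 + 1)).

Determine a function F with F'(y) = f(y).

An antiderivative is F(y) = -5*(2*sqrt(4*y**2 + 1) + 3*atan(y))/6.

Integrate term by term and add the pieces.
Check: d/dy[-5*(2*sqrt(4*y**2 + 1) + 3*atan(y))/6] = (-40*y**3 - 40*y - 15*sqrt(4*y**2 + 1))/(6*y**2*sqrt(4*y**2 + 1) + 6*sqrt(4*y**2 + 1)), which equals f(y).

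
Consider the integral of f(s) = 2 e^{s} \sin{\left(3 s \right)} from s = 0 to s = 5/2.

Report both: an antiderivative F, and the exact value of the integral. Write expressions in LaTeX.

Antiderivative: F(s) = \frac{\left(\sin{\left(3 s \right)} - 3 \cos{\left(3 s \right)}\right) e^{s}}{5}; value = - \frac{3 e^{\frac{5}{2}} \cos{\left(\frac{15}{2} \right)}}{5} + \frac{3}{5} + \frac{e^{\frac{5}{2}} \sin{\left(\frac{15}{2} \right)}}{5}

Differentiate the proposed F(s) back; it has to land on f(s) exactly.
F(s) = \frac{\left(\sin{\left(3 s \right)} - 3 \cos{\left(3 s \right)}\right) e^{s}}{5} is an antiderivative of f.
Check: d/ds[\frac{\left(\sin{\left(3 s \right)} - 3 \cos{\left(3 s \right)}\right) e^{s}}{5}] = 2 e^{s} \sin{\left(3 s \right)} = f(s).
F(5/2) = - \frac{3 e^{\frac{5}{2}} \cos{\left(\frac{15}{2} \right)}}{5} + \frac{e^{\frac{5}{2}} \sin{\left(\frac{15}{2} \right)}}{5}; F(0) = - \frac{3}{5}.
Integral = F(5/2) - F(0) = - \frac{3 e^{\frac{5}{2}} \cos{\left(\frac{15}{2} \right)}}{5} + \frac{3}{5} + \frac{e^{\frac{5}{2}} \sin{\left(\frac{15}{2} \right)}}{5}.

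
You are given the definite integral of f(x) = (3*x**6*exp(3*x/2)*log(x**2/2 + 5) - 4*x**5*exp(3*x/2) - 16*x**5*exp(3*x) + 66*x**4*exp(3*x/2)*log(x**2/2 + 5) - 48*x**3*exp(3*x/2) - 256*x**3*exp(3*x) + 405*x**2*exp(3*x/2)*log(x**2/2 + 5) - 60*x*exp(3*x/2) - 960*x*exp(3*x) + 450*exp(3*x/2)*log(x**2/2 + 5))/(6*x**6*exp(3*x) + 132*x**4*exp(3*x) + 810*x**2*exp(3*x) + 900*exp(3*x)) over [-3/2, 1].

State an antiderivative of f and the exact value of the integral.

Recover f(x) by differentiating a candidate F(x); any mismatch rules it out.
F(x) = (-2*exp(3*x/2)*log(x**4/3 + 4*x**2 + 5) - log(x**2/2 + 5))*exp(-3*x/2)/3 is an antiderivative of f.
Check: d/dx[(-2*exp(3*x/2)*log(x**4/3 + 4*x**2 + 5) - log(x**2/2 + 5))*exp(-3*x/2)/3] = (3*x**6*log(x**2/2 + 5) - 16*x**5*exp(3*x/2) - 4*x**5 + 66*x**4*log(x**2/2 + 5) - 256*x**3*exp(3*x/2) - 48*x**3 + 405*x**2*log(x**2/2 + 5) - 960*x*exp(3*x/2) - 60*x + 450*log(x**2/2 + 5))/(6*x**6*exp(3*x/2) + 132*x**4*exp(3*x/2) + 810*x**2*exp(3*x/2) + 900*exp(3*x/2)), which equals f(x).
F(1) = -2*log(28/3)/3 - exp(-3/2)*log(11/2)/3; F(-3/2) = -exp(9/4)*log(49/8)/3 - 2*log(251/16)/3.
Integral = F(1) - F(-3/2) = -2*log(28/3)/3 - exp(-3/2)*log(11/2)/3 + 2*log(251/16)/3 + exp(9/4)*log(49/8)/3.

Antiderivative: F(x) = (-2*exp(3*x/2)*log(x**4/3 + 4*x**2 + 5) - log(x**2/2 + 5))*exp(-3*x/2)/3; value = -2*log(28/3)/3 - exp(-3/2)*log(11/2)/3 + 2*log(251/16)/3 + exp(9/4)*log(49/8)/3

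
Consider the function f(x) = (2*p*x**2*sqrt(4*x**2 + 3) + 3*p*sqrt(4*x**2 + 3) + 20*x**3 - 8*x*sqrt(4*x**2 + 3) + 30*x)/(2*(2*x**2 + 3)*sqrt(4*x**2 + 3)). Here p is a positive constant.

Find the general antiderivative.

F(x) = p*x/2 + 5*sqrt(4*x**2 + 3)/4 - log(x**2 + 3/2) + C

Any candidate F(x) must reproduce f(x) exactly when differentiated.
Check: d/dx[p*x/2 + 5*sqrt(4*x**2 + 3)/4 - log(x**2 + 3/2)] = (2*p*x**2*sqrt(4*x**2 + 3) + 3*p*sqrt(4*x**2 + 3) + 20*x**3 - 8*x*sqrt(4*x**2 + 3) + 30*x)/(4*x**2*sqrt(4*x**2 + 3) + 6*sqrt(4*x**2 + 3)), which equals f(x).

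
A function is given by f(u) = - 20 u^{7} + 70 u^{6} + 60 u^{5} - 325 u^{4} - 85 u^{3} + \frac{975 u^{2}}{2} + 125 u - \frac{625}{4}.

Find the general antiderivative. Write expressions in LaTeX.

f matches the chain-rule pattern g'(h)*h' with inner function h(u) = - u^{2} + u + \frac{5}{2}; substituting w = h(u) collapses the integral.
Check: d/du[- \frac{5 \left(2 u^{2} - 2 u - 5\right)^{4}}{32}] = - 20 u^{7} + 70 u^{6} + 60 u^{5} - 325 u^{4} - 85 u^{3} + \frac{975 u^{2}}{2} + 125 u - \frac{625}{4} = f(u).

F(u) = - \frac{5 \left(2 u^{2} - 2 u - 5\right)^{4}}{32} + C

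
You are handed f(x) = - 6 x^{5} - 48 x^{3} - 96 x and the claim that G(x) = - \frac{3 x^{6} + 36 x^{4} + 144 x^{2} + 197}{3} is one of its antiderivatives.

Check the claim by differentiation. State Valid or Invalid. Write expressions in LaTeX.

d/dx[G] = - 6 x^{5} - 48 x^{3} - 96 x
This equals f(x) exactly, so the claim holds.

Valid - differentiating G returns exactly f.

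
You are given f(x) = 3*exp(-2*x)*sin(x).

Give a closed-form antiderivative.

For F(x) to be correct the identity F'(x) - f(x) = 0 must hold.
Check: d/dx[-3*(2*sin(x) + cos(x))*exp(-2*x)/5] = 3*exp(-2*x)*sin(x) = f(x).

An antiderivative is F(x) = -3*(2*sin(x) + cos(x))*exp(-2*x)/5.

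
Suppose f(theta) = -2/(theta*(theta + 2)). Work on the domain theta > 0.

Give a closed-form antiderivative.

Factor the denominator (theta*(theta + 2)) and decompose: f = 1/(theta + 2) - 1/theta; each piece integrates to a log, atan, or power term.
Check: d/dtheta[-log(theta) + log(theta + 2)] = -2/(theta**2 + 2*theta), which equals f(theta).

An antiderivative is F(theta) = -log(theta) + log(theta + 2).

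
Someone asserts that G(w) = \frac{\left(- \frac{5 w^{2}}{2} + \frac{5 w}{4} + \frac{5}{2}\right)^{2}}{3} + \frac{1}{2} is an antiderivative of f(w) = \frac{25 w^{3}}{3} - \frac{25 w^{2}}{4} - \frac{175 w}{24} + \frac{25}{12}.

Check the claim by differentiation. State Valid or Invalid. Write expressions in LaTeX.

Valid. The derivative of G reproduces f.

d/dw[G] = \frac{25 w^{3}}{3} - \frac{25 w^{2}}{4} - \frac{175 w}{24} + \frac{25}{12}
This equals f(w) exactly, so the claim holds.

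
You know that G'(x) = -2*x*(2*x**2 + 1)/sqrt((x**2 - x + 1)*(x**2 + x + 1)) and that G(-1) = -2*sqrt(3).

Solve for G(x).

The substitution u = x**4 + x**2 + 1 works: G'(x) is exactly (dG/du)*(du/dx) for that inner function.
A general antiderivative is -2*sqrt(x**4 + x**2 + 1) + C.
The condition gives C = -2*sqrt(3) - (-2*sqrt(3)) = 0.
So G(x) = -2*sqrt((x**2 - x + 1)*(x**2 + x + 1)).
Check: d/dx[-2*sqrt((x**2 - x + 1)*(x**2 + x + 1))] = (-4*x**3*sqrt(x**4 + x**2 + 1) - 2*x*sqrt(x**4 + x**2 + 1))/(x**4 + x**2 + 1), which equals G'(x).

G(x) = -2*sqrt((x**2 - x + 1)*(x**2 + x + 1))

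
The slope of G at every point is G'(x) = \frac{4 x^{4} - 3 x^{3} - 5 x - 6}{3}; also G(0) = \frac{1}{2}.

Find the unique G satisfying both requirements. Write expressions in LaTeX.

Whatever form G(x) takes, its d/dx must return the stated G'(x).
A general antiderivative is \frac{4 x^{5}}{15} - \frac{x^{4}}{4} - \frac{5 x^{2}}{6} - 2 x + C.
The condition gives C = \frac{1}{2} - (0) = \frac{1}{2}.
So G(x) = \frac{4 x^{5}}{15} - \frac{x^{4}}{4} - \frac{5 x^{2}}{6} - 2 x + \frac{1}{2}.
Check: d/dx[\frac{4 x^{5}}{15} - \frac{x^{4}}{4} - \frac{5 x^{2}}{6} - 2 x + \frac{1}{2}] = \frac{4 x^{4}}{3} - x^{3} - \frac{5 x}{3} - 2, which equals G'(x).

G(x) = \frac{4 x^{5}}{15} - \frac{x^{4}}{4} - \frac{5 x^{2}}{6} - 2 x + \frac{1}{2}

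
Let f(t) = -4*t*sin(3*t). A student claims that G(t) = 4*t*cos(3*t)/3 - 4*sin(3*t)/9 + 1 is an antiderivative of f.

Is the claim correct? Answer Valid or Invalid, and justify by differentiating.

Valid: G'(t) = f(t).

d/dt[G] = -4*t*sin(3*t)
This equals f(t) exactly, so the claim holds.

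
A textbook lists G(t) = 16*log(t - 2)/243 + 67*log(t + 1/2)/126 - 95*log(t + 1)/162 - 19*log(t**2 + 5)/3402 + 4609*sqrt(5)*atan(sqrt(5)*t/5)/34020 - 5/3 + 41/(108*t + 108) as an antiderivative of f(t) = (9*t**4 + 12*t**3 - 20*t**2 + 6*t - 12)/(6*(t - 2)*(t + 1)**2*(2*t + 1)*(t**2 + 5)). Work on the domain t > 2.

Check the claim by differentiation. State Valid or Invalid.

d/dt[G] = (9*t**4 + 12*t**3 - 20*t**2 + 6*t - 12)/(12*t**6 + 6*t**5 + 24*t**4 - 12*t**3 - 192*t**2 - 210*t - 60)
This equals f(t) exactly, so the claim holds.

Valid: G'(t) = f(t).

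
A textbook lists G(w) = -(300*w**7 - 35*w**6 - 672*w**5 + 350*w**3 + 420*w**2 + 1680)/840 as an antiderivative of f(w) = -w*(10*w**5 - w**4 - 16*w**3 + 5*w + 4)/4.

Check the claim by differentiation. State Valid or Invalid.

Valid: G'(w) = f(w).

d/dw[G] = -5*w**6/2 + w**5/4 + 4*w**4 - 5*w**2/4 - w
This equals f(w) exactly, so the claim holds.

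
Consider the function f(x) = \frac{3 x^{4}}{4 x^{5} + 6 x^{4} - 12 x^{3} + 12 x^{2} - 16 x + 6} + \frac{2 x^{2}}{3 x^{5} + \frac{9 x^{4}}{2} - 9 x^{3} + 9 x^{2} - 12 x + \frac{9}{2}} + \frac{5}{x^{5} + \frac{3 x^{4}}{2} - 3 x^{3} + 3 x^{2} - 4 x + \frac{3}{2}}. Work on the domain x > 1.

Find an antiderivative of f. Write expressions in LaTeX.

The denominator factors as 6 \left(x - 1\right) \left(x + 3\right) \left(2 x - 1\right) \left(x^{2} + 1\right); partial fractions split f into directly integrable pieces: \frac{61 x}{60 \left(x^{2} + 1\right)} - \frac{143}{30 \left(2 x - 1\right)} + \frac{41}{80 \left(x + 3\right)} + \frac{77}{48 \left(x - 1\right)}.
Check: d/dx[\frac{385 \log{\left(x - 1 \right)} - 572 \log{\left(x - \frac{1}{2} \right)} + 123 \log{\left(x + 3 \right)} + 122 \log{\left(x^{2} + 1 \right)}}{240}] = \frac{9 x^{4} + 8 x^{2} + 60}{12 x^{5} + 18 x^{4} - 36 x^{3} + 36 x^{2} - 48 x + 18}, which equals f(x).

An antiderivative is F(x) = \frac{385 \log{\left(x - 1 \right)} - 572 \log{\left(x - \frac{1}{2} \right)} + 123 \log{\left(x + 3 \right)} + 122 \log{\left(x^{2} + 1 \right)}}{240}.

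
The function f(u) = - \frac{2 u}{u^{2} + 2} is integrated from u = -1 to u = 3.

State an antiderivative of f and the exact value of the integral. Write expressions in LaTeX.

f matches the chain-rule pattern g'(h)*h' with inner function h(u) = 3 u^{2} + 6; substituting w = h(u) collapses the integral.
F(u) = - \log{\left(3 u^{2} + 6 \right)} is an antiderivative of f.
Check: d/du[- \log{\left(3 u^{2} + 6 \right)}] = - \frac{2 u}{u^{2} + 2} = f(u).
F(3) = - \log{\left(33 \right)}; F(-1) = - \log{\left(9 \right)}.
Integral = F(3) - F(-1) = - \log{\left(33 \right)} + \log{\left(9 \right)}.

Antiderivative: F(u) = - \log{\left(3 u^{2} + 6 \right)}; value = - \log{\left(33 \right)} + \log{\left(9 \right)}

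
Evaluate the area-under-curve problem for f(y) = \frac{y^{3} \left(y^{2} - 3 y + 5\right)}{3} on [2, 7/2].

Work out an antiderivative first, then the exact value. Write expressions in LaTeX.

Antiderivative: F(y) = \frac{y^{6}}{18} - \frac{y^{5}}{5} + \frac{5 y^{4}}{12}; value = \frac{35703}{640}

Whatever form F(y) takes, F'(y) = f(y) is non-negotiable.
F(y) = \frac{y^{6}}{18} - \frac{y^{5}}{5} + \frac{5 y^{4}}{12} is an antiderivative of f.
Check: d/dy[\frac{y^{6}}{18} - \frac{y^{5}}{5} + \frac{5 y^{4}}{12}] = \frac{y^{5}}{3} - y^{4} + \frac{5 y^{3}}{3}, which equals f(y).
F(7/2) = \frac{343343}{5760}; F(2) = \frac{172}{45}.
Integral = F(7/2) - F(2) = \frac{35703}{640}.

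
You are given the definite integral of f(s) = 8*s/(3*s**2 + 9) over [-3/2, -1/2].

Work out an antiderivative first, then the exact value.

Antiderivative: F(s) = 4*log(s**2 + 3)/3; value = -4*log(21/4)/3 + 4*log(13/4)/3

The substitution u = s**2 + 3 works: f is exactly (dF/du)*(du/ds) for that inner function.
F(s) = 4*log(s**2 + 3)/3 is an antiderivative of f.
Check: d/ds[4*log(s**2 + 3)/3] = 8*s/(3*s**2 + 9) = f(s).
F(-1/2) = 4*log(13/4)/3; F(-3/2) = 4*log(21/4)/3.
Integral = F(-1/2) - F(-3/2) = -4*log(21/4)/3 + 4*log(13/4)/3.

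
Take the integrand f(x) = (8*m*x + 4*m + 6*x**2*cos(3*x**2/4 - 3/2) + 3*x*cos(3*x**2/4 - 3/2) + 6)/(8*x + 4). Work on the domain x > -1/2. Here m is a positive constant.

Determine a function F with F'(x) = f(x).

A candidate is checked by its d/dx: the result must match f(x).
Check: d/dx[m*x + 3*log(2*x + 1)/4 + sin(3*x**2/4 - 3/2)/2] = (8*m*x + 4*m + 6*x**2*cos(3*x**2/4 - 3/2) + 3*x*cos(3*x**2/4 - 3/2) + 6)/(8*x + 4) = f(x).

An antiderivative is F(x) = m*x + 3*log(2*x + 1)/4 + sin(3*x**2/4 - 3/2)/2.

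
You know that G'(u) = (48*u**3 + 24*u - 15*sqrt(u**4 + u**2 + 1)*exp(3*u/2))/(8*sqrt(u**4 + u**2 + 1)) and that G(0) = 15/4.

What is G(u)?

Whatever form G(u) takes, its d/du must return the stated G'(u).
A general antiderivative is 3*sqrt(u**4 + u**2 + 1) - 5*exp(3*u/2)/4 + C.
The condition gives C = 15/4 - (7/4) = 2.
So G(u) = 3*sqrt(u**4 + u**2 + 1) - 5*exp(3*u/2)/4 + 2.
Check: d/du[3*sqrt(u**4 + u**2 + 1) - 5*exp(3*u/2)/4 + 2] = (48*u**3 + 24*u - 15*sqrt(u**4 + u**2 + 1)*exp(3*u/2))/(8*sqrt(u**4 + u**2 + 1)) = G'(u).

G(u) = 3*sqrt(u**4 + u**2 + 1) - 5*exp(3*u/2)/4 + 2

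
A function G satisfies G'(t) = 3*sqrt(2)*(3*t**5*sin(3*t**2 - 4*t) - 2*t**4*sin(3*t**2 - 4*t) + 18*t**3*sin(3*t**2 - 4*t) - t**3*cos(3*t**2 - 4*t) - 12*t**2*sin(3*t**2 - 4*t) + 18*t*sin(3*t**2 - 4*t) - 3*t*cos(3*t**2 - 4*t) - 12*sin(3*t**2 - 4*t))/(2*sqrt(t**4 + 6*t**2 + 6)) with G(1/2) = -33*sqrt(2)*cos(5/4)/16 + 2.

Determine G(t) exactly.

G(t) = (-3*sqrt(2)*sqrt(t**4 + 6*t**2 + 6)*cos(3*t**2 - 4*t) + 8)/4

G'(t) has the shape u'v + uv' for u = -3*sqrt(t**4/2 + 3*t**2 + 3)/2 and v = cos(3*t**2 - 4*t) — it is the derivative of the product u*v.
A general antiderivative is -3*sqrt(t**4/2 + 3*t**2 + 3)*cos(3*t**2 - 4*t)/2 + C.
The condition gives C = -33*sqrt(2)*cos(5/4)/16 + 2 - (-33*sqrt(2)*cos(5/4)/16) = 2.
So G(t) = (-3*sqrt(2)*sqrt(t**4 + 6*t**2 + 6)*cos(3*t**2 - 4*t) + 8)/4.
Check: d/dt[(-3*sqrt(2)*sqrt(t**4 + 6*t**2 + 6)*cos(3*t**2 - 4*t) + 8)/4] = (9*sqrt(2)*t**5*sin(3*t**2 - 4*t) - 6*sqrt(2)*t**4*sin(3*t**2 - 4*t) + 54*sqrt(2)*t**3*sin(3*t**2 - 4*t) - 3*sqrt(2)*t**3*cos(3*t**2 - 4*t) - 36*sqrt(2)*t**2*sin(3*t**2 - 4*t) + 54*sqrt(2)*t*sin(3*t**2 - 4*t) - 9*sqrt(2)*t*cos(3*t**2 - 4*t) - 36*sqrt(2)*sin(3*t**2 - 4*t))/(2*sqrt(t**4 + 6*t**2 + 6)), which equals G'(t).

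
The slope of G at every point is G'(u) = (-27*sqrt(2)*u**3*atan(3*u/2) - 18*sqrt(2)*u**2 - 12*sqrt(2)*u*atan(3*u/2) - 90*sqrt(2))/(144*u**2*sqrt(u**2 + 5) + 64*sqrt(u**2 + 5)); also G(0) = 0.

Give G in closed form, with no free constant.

G(u) = -3*sqrt(u**2/2 + 5/2)*atan(3*u/2)/8

Recognize the product-rule pattern: G'(u) = v'r + vr' with v = -3*sqrt(u**2/2 + 5/2)/8, r = atan(3*u/2), so integration by parts undoes it.
A general antiderivative is -3*sqrt(u**2/2 + 5/2)*atan(3*u/2)/8 + C.
The condition gives C = 0 - (0) = 0.
So G(u) = -3*sqrt(u**2/2 + 5/2)*atan(3*u/2)/8.
Check: d/du[-3*sqrt(u**2/2 + 5/2)*atan(3*u/2)/8] = (-27*sqrt(2)*u**3*atan(3*u/2) - 18*sqrt(2)*u**2 - 12*sqrt(2)*u*atan(3*u/2) - 90*sqrt(2))/(144*u**2*sqrt(u**2 + 5) + 64*sqrt(u**2 + 5)) = G'(u).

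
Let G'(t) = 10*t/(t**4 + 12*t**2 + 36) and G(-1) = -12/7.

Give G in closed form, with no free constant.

G(t) = (-t**2 - 11)/(t**2 + 6)

The substitution u = t**2 + 6 works: G'(t) is exactly (dG/du)*(du/dt) for that inner function.
A general antiderivative is -5/(t**2 + 6) + C.
The condition gives C = -12/7 - (-5/7) = -1.
So G(t) = (-t**2 - 11)/(t**2 + 6).
Check: d/dt[(-t**2 - 11)/(t**2 + 6)] = 10*t/(t**4 + 12*t**2 + 36) = G'(t).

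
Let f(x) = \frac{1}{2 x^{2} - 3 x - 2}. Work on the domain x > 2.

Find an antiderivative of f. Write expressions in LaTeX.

Factor the denominator (\left(x - 2\right) \left(2 x + 1\right)) and decompose: f = - \frac{2}{5 \left(2 x + 1\right)} + \frac{1}{5 \left(x - 2\right)}; each piece integrates to a log, atan, or power term.
Check: d/dx[\frac{\log{\left(x - 2 \right)}}{5} - \frac{\log{\left(x + \frac{1}{2} \right)}}{5}] = \frac{1}{2 x^{2} - 3 x - 2} = f(x).

An antiderivative is F(x) = \frac{\log{\left(x - 2 \right)}}{5} - \frac{\log{\left(x + \frac{1}{2} \right)}}{5}.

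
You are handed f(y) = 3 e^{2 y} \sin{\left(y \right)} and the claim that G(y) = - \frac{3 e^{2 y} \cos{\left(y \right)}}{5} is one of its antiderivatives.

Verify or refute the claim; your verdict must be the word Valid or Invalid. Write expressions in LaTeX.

d/dy[G] = \frac{3 e^{2 y} \sin{\left(y \right)}}{5} - \frac{6 e^{2 y} \cos{\left(y \right)}}{5}
d/dy[G] - f(y) = - \frac{12 e^{2 y} \sin{\left(y \right)}}{5} - \frac{6 e^{2 y} \cos{\left(y \right)}}{5} != 0.

Invalid: d/dy[G] - f = - \frac{12 e^{2 y} \sin{\left(y \right)}}{5} - \frac{6 e^{2 y} \cos{\left(y \right)}}{5}, which is not 0.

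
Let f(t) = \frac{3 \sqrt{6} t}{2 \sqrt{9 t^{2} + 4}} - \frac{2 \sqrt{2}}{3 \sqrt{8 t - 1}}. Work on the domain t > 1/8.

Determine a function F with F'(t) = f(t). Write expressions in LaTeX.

Integrate term by term and add the pieces.
Check: d/dt[- \frac{\sqrt{2} \sqrt{8 t - 1} - \sqrt{6} \sqrt{9 t^{2} + 4}}{6}] = \frac{9 \sqrt{6} t \sqrt{8 t - 1} - 4 \sqrt{2} \sqrt{9 t^{2} + 4}}{6 \sqrt{8 t - 1} \sqrt{9 t^{2} + 4}}, which equals f(t).

An antiderivative is F(t) = - \frac{\sqrt{2} \sqrt{8 t - 1} - \sqrt{6} \sqrt{9 t^{2} + 4}}{6}.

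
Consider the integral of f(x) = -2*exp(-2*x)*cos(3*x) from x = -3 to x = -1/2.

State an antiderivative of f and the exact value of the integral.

Antiderivative: F(x) = 2*(-3*sin(3*x) + 2*cos(3*x))*exp(-2*x)/13; value = -6*exp(6)*sin(9)/13 + 4*exp(1)*cos(3/2)/13 + 6*exp(1)*sin(3/2)/13 - 4*exp(6)*cos(9)/13

For F(x) to be correct the identity F'(x) - f(x) = 0 must hold.
F(x) = 2*(-3*sin(3*x) + 2*cos(3*x))*exp(-2*x)/13 is an antiderivative of f.
Check: d/dx[2*(-3*sin(3*x) + 2*cos(3*x))*exp(-2*x)/13] = -2*exp(-2*x)*cos(3*x) = f(x).
F(-1/2) = 4*exp(1)*cos(3/2)/13 + 6*exp(1)*sin(3/2)/13; F(-3) = 4*exp(6)*cos(9)/13 + 6*exp(6)*sin(9)/13.
Integral = F(-1/2) - F(-3) = -6*exp(6)*sin(9)/13 + 4*exp(1)*cos(3/2)/13 + 6*exp(1)*sin(3/2)/13 - 4*exp(6)*cos(9)/13.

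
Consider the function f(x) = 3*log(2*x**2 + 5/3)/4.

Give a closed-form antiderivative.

An antiderivative is F(x) = 3*x*log(2*x**2 + 5/3)/4 - 3*x/2 + sqrt(30)*atan(sqrt(30)*x/5)/4.

A candidate is checked by its d/dx: the result must match f(x).
Check: d/dx[3*x*log(2*x**2 + 5/3)/4 - 3*x/2 + sqrt(30)*atan(sqrt(30)*x/5)/4] = 3*log(2*x**2 + 5/3)/4 = f(x).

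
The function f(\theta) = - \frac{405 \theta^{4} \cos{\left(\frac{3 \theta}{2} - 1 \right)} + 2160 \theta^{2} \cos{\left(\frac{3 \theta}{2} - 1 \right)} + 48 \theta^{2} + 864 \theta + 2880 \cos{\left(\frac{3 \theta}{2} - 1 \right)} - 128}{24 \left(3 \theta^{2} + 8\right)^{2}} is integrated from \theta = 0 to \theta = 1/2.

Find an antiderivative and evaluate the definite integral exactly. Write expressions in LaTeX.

Antiderivative: F(\theta) = \frac{\frac{\theta}{3} + 3}{\frac{3 \theta^{2}}{2} + 4} - \frac{5 \sin{\left(\frac{3 \theta}{2} - 1 \right)}}{4}; value = - \frac{5 \sin{\left(1 \right)}}{4} - \frac{11}{420} + \frac{5 \sin{\left(\frac{1}{4} \right)}}{4}

Whatever form F(\theta) takes, F'(\theta) = f(\theta) is non-negotiable.
F(\theta) = \frac{\frac{\theta}{3} + 3}{\frac{3 \theta^{2}}{2} + 4} - \frac{5 \sin{\left(\frac{3 \theta}{2} - 1 \right)}}{4} is an antiderivative of f.
Check: d/d\theta[\frac{\frac{\theta}{3} + 3}{\frac{3 \theta^{2}}{2} + 4} - \frac{5 \sin{\left(\frac{3 \theta}{2} - 1 \right)}}{4}] = \frac{- 405 \theta^{4} \cos{\left(\frac{3 \theta}{2} - 1 \right)} - 2160 \theta^{2} \cos{\left(\frac{3 \theta}{2} - 1 \right)} - 48 \theta^{2} - 864 \theta - 2880 \cos{\left(\frac{3 \theta}{2} - 1 \right)} + 128}{216 \theta^{4} + 1152 \theta^{2} + 1536}, which equals f(\theta).
F(1/2) = \frac{5 \sin{\left(\frac{1}{4} \right)}}{4} + \frac{76}{105}; F(0) = \frac{3}{4} + \frac{5 \sin{\left(1 \right)}}{4}.
Integral = F(1/2) - F(0) = - \frac{5 \sin{\left(1 \right)}}{4} - \frac{11}{420} + \frac{5 \sin{\left(\frac{1}{4} \right)}}{4}.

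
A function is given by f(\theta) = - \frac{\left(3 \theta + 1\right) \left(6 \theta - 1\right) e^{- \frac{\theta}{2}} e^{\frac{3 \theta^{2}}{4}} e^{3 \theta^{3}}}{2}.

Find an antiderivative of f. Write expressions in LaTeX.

An antiderivative is F(\theta) = - e^{3 \theta^{3} + \frac{3 \theta^{2}}{4} - \frac{\theta}{2}}.

f matches the chain-rule pattern g'(h)*h' with inner function h(\theta) = 3 \theta^{3} + \frac{3 \theta^{2}}{4} - \frac{\theta}{2}; substituting u = h(\theta) collapses the integral.
Check: d/d\theta[- e^{3 \theta^{3} + \frac{3 \theta^{2}}{4} - \frac{\theta}{2}}] = - 9 \theta^{2} e^{- \frac{\theta}{2}} e^{\frac{3 \theta^{2}}{4}} e^{3 \theta^{3}} - \frac{3 \theta e^{- \frac{\theta}{2}} e^{\frac{3 \theta^{2}}{4}} e^{3 \theta^{3}}}{2} + \frac{e^{- \frac{\theta}{2}} e^{\frac{3 \theta^{2}}{4}} e^{3 \theta^{3}}}{2}, which equals f(\theta).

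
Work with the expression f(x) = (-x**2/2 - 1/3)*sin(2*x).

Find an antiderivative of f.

An antiderivative is F(x) = (6*x**2*cos(2*x) - 6*x*sin(2*x) + cos(2*x))/24.

A candidate is checked by its d/dx: the result must match f(x).
Check: d/dx[(6*x**2*cos(2*x) - 6*x*sin(2*x) + cos(2*x))/24] = -x**2*sin(2*x)/2 - sin(2*x)/3, which equals f(x).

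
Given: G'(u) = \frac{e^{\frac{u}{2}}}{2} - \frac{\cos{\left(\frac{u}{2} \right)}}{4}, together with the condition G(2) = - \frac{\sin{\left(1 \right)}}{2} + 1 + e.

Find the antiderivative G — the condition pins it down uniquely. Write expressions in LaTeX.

G(u) = e^{\frac{u}{2}} - \frac{\sin{\left(\frac{u}{2} \right)}}{2} + 1

Integrate term by term and add the pieces.
A general antiderivative is e^{\frac{u}{2}} - \frac{\sin{\left(\frac{u}{2} \right)}}{2} + C.
The condition gives C = - \frac{\sin{\left(1 \right)}}{2} + 1 + e - (e - \frac{\sin{\left(1 \right)}}{2}) = 1.
So G(u) = e^{\frac{u}{2}} - \frac{\sin{\left(\frac{u}{2} \right)}}{2} + 1.
Check: d/du[e^{\frac{u}{2}} - \frac{\sin{\left(\frac{u}{2} \right)}}{2} + 1] = \frac{e^{\frac{u}{2}}}{2} - \frac{\cos{\left(\frac{u}{2} \right)}}{4} = G'(u).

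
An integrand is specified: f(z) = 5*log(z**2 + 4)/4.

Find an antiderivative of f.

An antiderivative is F(z) = 5*z*log(z**2 + 4)/4 - 5*z/2 + 5*atan(z/2).

Since d/dz undoes antidifferentiation here, F'(z) = f(z) is required of F(z).
Check: d/dz[5*z*log(z**2 + 4)/4 - 5*z/2 + 5*atan(z/2)] = 5*log(z**2 + 4)/4 = f(z).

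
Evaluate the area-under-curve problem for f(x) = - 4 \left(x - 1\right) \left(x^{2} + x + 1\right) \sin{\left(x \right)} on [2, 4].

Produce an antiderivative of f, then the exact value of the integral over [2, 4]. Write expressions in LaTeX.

Antiderivative: F(x) = 4 \left(x^{3} \cos{\left(x \right)} - 3 x^{2} \sin{\left(x \right)} - 6 x \cos{\left(x \right)} + 6 \sin{\left(x \right)} - \cos{\left(x \right)}\right); value = 156 \cos{\left(4 \right)} + 20 \cos{\left(2 \right)} + 24 \sin{\left(2 \right)} - 168 \sin{\left(4 \right)}

An antiderivative F(x) passes only if d/dx[F] lands on f(x) exactly.
F(x) = 4 \left(x^{3} \cos{\left(x \right)} - 3 x^{2} \sin{\left(x \right)} - 6 x \cos{\left(x \right)} + 6 \sin{\left(x \right)} - \cos{\left(x \right)}\right) is an antiderivative of f.
Check: d/dx[4 \left(x^{3} \cos{\left(x \right)} - 3 x^{2} \sin{\left(x \right)} - 6 x \cos{\left(x \right)} + 6 \sin{\left(x \right)} - \cos{\left(x \right)}\right)] = - 4 x^{3} \sin{\left(x \right)} + 4 \sin{\left(x \right)}, which equals f(x).
F(4) = 156 \cos{\left(4 \right)} - 168 \sin{\left(4 \right)}; F(2) = - 24 \sin{\left(2 \right)} - 20 \cos{\left(2 \right)}.
Integral = F(4) - F(2) = 156 \cos{\left(4 \right)} + 20 \cos{\left(2 \right)} + 24 \sin{\left(2 \right)} - 168 \sin{\left(4 \right)}.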